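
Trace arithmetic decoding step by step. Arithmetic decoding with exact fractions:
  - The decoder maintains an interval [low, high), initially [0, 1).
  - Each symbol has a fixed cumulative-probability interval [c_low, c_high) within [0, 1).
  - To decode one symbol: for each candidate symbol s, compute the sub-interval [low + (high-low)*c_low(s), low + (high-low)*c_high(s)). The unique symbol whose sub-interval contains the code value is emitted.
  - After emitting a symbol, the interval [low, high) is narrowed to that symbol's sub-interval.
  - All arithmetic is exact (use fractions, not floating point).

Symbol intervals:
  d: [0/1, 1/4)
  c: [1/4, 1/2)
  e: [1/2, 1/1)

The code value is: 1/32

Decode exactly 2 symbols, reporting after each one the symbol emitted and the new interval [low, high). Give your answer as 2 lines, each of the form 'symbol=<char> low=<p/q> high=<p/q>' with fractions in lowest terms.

Answer: symbol=d low=0/1 high=1/4
symbol=d low=0/1 high=1/16

Derivation:
Step 1: interval [0/1, 1/1), width = 1/1 - 0/1 = 1/1
  'd': [0/1 + 1/1*0/1, 0/1 + 1/1*1/4) = [0/1, 1/4) <- contains code 1/32
  'c': [0/1 + 1/1*1/4, 0/1 + 1/1*1/2) = [1/4, 1/2)
  'e': [0/1 + 1/1*1/2, 0/1 + 1/1*1/1) = [1/2, 1/1)
  emit 'd', narrow to [0/1, 1/4)
Step 2: interval [0/1, 1/4), width = 1/4 - 0/1 = 1/4
  'd': [0/1 + 1/4*0/1, 0/1 + 1/4*1/4) = [0/1, 1/16) <- contains code 1/32
  'c': [0/1 + 1/4*1/4, 0/1 + 1/4*1/2) = [1/16, 1/8)
  'e': [0/1 + 1/4*1/2, 0/1 + 1/4*1/1) = [1/8, 1/4)
  emit 'd', narrow to [0/1, 1/16)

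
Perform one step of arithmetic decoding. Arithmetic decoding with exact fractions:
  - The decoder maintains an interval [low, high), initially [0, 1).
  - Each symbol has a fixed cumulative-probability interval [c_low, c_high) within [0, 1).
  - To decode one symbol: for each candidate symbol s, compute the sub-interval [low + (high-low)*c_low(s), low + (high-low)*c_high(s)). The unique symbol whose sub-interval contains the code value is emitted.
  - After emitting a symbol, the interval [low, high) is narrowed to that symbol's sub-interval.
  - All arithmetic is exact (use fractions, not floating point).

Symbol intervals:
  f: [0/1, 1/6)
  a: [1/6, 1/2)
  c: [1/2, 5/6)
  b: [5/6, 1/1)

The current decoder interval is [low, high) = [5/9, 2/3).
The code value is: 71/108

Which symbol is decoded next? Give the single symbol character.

Answer: b

Derivation:
Interval width = high − low = 2/3 − 5/9 = 1/9
Scaled code = (code − low) / width = (71/108 − 5/9) / 1/9 = 11/12
  f: [0/1, 1/6) 
  a: [1/6, 1/2) 
  c: [1/2, 5/6) 
  b: [5/6, 1/1) ← scaled code falls here ✓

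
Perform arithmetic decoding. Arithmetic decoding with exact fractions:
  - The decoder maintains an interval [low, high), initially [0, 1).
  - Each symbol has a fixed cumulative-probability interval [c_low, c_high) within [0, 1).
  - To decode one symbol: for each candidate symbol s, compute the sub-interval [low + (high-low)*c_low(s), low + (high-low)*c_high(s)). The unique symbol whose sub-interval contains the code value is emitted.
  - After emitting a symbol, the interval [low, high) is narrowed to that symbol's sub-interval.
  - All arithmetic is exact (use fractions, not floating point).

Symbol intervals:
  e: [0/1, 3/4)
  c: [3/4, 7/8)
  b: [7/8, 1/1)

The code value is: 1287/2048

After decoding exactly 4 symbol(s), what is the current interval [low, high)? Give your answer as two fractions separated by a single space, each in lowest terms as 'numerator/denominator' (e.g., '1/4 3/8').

Step 1: interval [0/1, 1/1), width = 1/1 - 0/1 = 1/1
  'e': [0/1 + 1/1*0/1, 0/1 + 1/1*3/4) = [0/1, 3/4) <- contains code 1287/2048
  'c': [0/1 + 1/1*3/4, 0/1 + 1/1*7/8) = [3/4, 7/8)
  'b': [0/1 + 1/1*7/8, 0/1 + 1/1*1/1) = [7/8, 1/1)
  emit 'e', narrow to [0/1, 3/4)
Step 2: interval [0/1, 3/4), width = 3/4 - 0/1 = 3/4
  'e': [0/1 + 3/4*0/1, 0/1 + 3/4*3/4) = [0/1, 9/16)
  'c': [0/1 + 3/4*3/4, 0/1 + 3/4*7/8) = [9/16, 21/32) <- contains code 1287/2048
  'b': [0/1 + 3/4*7/8, 0/1 + 3/4*1/1) = [21/32, 3/4)
  emit 'c', narrow to [9/16, 21/32)
Step 3: interval [9/16, 21/32), width = 21/32 - 9/16 = 3/32
  'e': [9/16 + 3/32*0/1, 9/16 + 3/32*3/4) = [9/16, 81/128) <- contains code 1287/2048
  'c': [9/16 + 3/32*3/4, 9/16 + 3/32*7/8) = [81/128, 165/256)
  'b': [9/16 + 3/32*7/8, 9/16 + 3/32*1/1) = [165/256, 21/32)
  emit 'e', narrow to [9/16, 81/128)
Step 4: interval [9/16, 81/128), width = 81/128 - 9/16 = 9/128
  'e': [9/16 + 9/128*0/1, 9/16 + 9/128*3/4) = [9/16, 315/512)
  'c': [9/16 + 9/128*3/4, 9/16 + 9/128*7/8) = [315/512, 639/1024)
  'b': [9/16 + 9/128*7/8, 9/16 + 9/128*1/1) = [639/1024, 81/128) <- contains code 1287/2048
  emit 'b', narrow to [639/1024, 81/128)

Answer: 639/1024 81/128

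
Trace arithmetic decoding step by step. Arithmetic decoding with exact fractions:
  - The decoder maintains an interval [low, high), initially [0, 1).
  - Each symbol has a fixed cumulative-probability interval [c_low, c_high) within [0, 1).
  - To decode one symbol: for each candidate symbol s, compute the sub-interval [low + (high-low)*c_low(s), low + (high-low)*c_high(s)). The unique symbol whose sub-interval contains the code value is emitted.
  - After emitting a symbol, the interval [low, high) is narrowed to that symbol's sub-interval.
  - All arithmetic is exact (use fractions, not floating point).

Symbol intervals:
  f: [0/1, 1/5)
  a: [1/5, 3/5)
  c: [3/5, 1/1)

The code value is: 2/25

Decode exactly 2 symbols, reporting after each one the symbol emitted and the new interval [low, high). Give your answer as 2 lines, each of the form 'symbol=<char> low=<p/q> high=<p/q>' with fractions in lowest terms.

Step 1: interval [0/1, 1/1), width = 1/1 - 0/1 = 1/1
  'f': [0/1 + 1/1*0/1, 0/1 + 1/1*1/5) = [0/1, 1/5) <- contains code 2/25
  'a': [0/1 + 1/1*1/5, 0/1 + 1/1*3/5) = [1/5, 3/5)
  'c': [0/1 + 1/1*3/5, 0/1 + 1/1*1/1) = [3/5, 1/1)
  emit 'f', narrow to [0/1, 1/5)
Step 2: interval [0/1, 1/5), width = 1/5 - 0/1 = 1/5
  'f': [0/1 + 1/5*0/1, 0/1 + 1/5*1/5) = [0/1, 1/25)
  'a': [0/1 + 1/5*1/5, 0/1 + 1/5*3/5) = [1/25, 3/25) <- contains code 2/25
  'c': [0/1 + 1/5*3/5, 0/1 + 1/5*1/1) = [3/25, 1/5)
  emit 'a', narrow to [1/25, 3/25)

Answer: symbol=f low=0/1 high=1/5
symbol=a low=1/25 high=3/25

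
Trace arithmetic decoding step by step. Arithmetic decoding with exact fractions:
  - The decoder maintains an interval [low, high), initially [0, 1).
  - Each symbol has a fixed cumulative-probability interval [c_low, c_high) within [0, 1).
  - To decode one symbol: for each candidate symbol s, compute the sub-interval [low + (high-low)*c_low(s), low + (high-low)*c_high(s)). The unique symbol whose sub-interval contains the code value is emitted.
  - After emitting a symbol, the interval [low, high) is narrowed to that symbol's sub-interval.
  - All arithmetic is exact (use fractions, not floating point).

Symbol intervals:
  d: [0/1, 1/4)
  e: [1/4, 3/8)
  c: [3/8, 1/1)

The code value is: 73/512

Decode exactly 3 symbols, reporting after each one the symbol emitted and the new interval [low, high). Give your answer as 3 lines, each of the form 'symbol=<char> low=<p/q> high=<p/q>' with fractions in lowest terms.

Step 1: interval [0/1, 1/1), width = 1/1 - 0/1 = 1/1
  'd': [0/1 + 1/1*0/1, 0/1 + 1/1*1/4) = [0/1, 1/4) <- contains code 73/512
  'e': [0/1 + 1/1*1/4, 0/1 + 1/1*3/8) = [1/4, 3/8)
  'c': [0/1 + 1/1*3/8, 0/1 + 1/1*1/1) = [3/8, 1/1)
  emit 'd', narrow to [0/1, 1/4)
Step 2: interval [0/1, 1/4), width = 1/4 - 0/1 = 1/4
  'd': [0/1 + 1/4*0/1, 0/1 + 1/4*1/4) = [0/1, 1/16)
  'e': [0/1 + 1/4*1/4, 0/1 + 1/4*3/8) = [1/16, 3/32)
  'c': [0/1 + 1/4*3/8, 0/1 + 1/4*1/1) = [3/32, 1/4) <- contains code 73/512
  emit 'c', narrow to [3/32, 1/4)
Step 3: interval [3/32, 1/4), width = 1/4 - 3/32 = 5/32
  'd': [3/32 + 5/32*0/1, 3/32 + 5/32*1/4) = [3/32, 17/128)
  'e': [3/32 + 5/32*1/4, 3/32 + 5/32*3/8) = [17/128, 39/256) <- contains code 73/512
  'c': [3/32 + 5/32*3/8, 3/32 + 5/32*1/1) = [39/256, 1/4)
  emit 'e', narrow to [17/128, 39/256)

Answer: symbol=d low=0/1 high=1/4
symbol=c low=3/32 high=1/4
symbol=e low=17/128 high=39/256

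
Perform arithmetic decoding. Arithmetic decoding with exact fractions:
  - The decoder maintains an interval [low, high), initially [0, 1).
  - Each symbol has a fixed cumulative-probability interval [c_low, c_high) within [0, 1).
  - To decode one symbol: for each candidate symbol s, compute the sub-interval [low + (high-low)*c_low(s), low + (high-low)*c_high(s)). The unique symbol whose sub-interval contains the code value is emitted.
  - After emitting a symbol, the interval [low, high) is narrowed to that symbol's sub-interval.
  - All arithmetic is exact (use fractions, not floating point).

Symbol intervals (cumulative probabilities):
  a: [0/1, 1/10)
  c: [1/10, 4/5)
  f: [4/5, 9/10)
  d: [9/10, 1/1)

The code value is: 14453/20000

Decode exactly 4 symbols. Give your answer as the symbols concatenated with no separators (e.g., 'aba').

Step 1: interval [0/1, 1/1), width = 1/1 - 0/1 = 1/1
  'a': [0/1 + 1/1*0/1, 0/1 + 1/1*1/10) = [0/1, 1/10)
  'c': [0/1 + 1/1*1/10, 0/1 + 1/1*4/5) = [1/10, 4/5) <- contains code 14453/20000
  'f': [0/1 + 1/1*4/5, 0/1 + 1/1*9/10) = [4/5, 9/10)
  'd': [0/1 + 1/1*9/10, 0/1 + 1/1*1/1) = [9/10, 1/1)
  emit 'c', narrow to [1/10, 4/5)
Step 2: interval [1/10, 4/5), width = 4/5 - 1/10 = 7/10
  'a': [1/10 + 7/10*0/1, 1/10 + 7/10*1/10) = [1/10, 17/100)
  'c': [1/10 + 7/10*1/10, 1/10 + 7/10*4/5) = [17/100, 33/50)
  'f': [1/10 + 7/10*4/5, 1/10 + 7/10*9/10) = [33/50, 73/100) <- contains code 14453/20000
  'd': [1/10 + 7/10*9/10, 1/10 + 7/10*1/1) = [73/100, 4/5)
  emit 'f', narrow to [33/50, 73/100)
Step 3: interval [33/50, 73/100), width = 73/100 - 33/50 = 7/100
  'a': [33/50 + 7/100*0/1, 33/50 + 7/100*1/10) = [33/50, 667/1000)
  'c': [33/50 + 7/100*1/10, 33/50 + 7/100*4/5) = [667/1000, 179/250)
  'f': [33/50 + 7/100*4/5, 33/50 + 7/100*9/10) = [179/250, 723/1000) <- contains code 14453/20000
  'd': [33/50 + 7/100*9/10, 33/50 + 7/100*1/1) = [723/1000, 73/100)
  emit 'f', narrow to [179/250, 723/1000)
Step 4: interval [179/250, 723/1000), width = 723/1000 - 179/250 = 7/1000
  'a': [179/250 + 7/1000*0/1, 179/250 + 7/1000*1/10) = [179/250, 7167/10000)
  'c': [179/250 + 7/1000*1/10, 179/250 + 7/1000*4/5) = [7167/10000, 451/625)
  'f': [179/250 + 7/1000*4/5, 179/250 + 7/1000*9/10) = [451/625, 7223/10000)
  'd': [179/250 + 7/1000*9/10, 179/250 + 7/1000*1/1) = [7223/10000, 723/1000) <- contains code 14453/20000
  emit 'd', narrow to [7223/10000, 723/1000)

Answer: cffd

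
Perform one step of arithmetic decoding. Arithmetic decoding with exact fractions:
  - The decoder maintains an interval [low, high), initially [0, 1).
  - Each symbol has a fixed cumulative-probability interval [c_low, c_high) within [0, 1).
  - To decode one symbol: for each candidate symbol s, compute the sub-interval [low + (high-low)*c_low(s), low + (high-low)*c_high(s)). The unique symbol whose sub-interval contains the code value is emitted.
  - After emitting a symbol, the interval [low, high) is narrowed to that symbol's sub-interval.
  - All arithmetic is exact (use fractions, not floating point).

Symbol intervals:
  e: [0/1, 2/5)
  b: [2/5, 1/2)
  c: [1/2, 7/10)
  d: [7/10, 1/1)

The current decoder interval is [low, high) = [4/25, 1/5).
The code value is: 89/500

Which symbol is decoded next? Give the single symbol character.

Interval width = high − low = 1/5 − 4/25 = 1/25
Scaled code = (code − low) / width = (89/500 − 4/25) / 1/25 = 9/20
  e: [0/1, 2/5) 
  b: [2/5, 1/2) ← scaled code falls here ✓
  c: [1/2, 7/10) 
  d: [7/10, 1/1) 

Answer: b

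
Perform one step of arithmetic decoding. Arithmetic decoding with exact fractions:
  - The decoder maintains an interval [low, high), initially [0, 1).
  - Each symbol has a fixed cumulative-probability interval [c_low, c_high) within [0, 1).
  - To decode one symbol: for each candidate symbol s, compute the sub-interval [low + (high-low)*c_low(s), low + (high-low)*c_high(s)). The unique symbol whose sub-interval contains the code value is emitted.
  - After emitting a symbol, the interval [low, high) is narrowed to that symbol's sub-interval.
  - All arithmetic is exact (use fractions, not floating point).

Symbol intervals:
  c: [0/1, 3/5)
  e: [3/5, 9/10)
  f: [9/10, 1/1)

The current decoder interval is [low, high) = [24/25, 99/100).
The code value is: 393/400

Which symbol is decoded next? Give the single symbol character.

Answer: e

Derivation:
Interval width = high − low = 99/100 − 24/25 = 3/100
Scaled code = (code − low) / width = (393/400 − 24/25) / 3/100 = 3/4
  c: [0/1, 3/5) 
  e: [3/5, 9/10) ← scaled code falls here ✓
  f: [9/10, 1/1) 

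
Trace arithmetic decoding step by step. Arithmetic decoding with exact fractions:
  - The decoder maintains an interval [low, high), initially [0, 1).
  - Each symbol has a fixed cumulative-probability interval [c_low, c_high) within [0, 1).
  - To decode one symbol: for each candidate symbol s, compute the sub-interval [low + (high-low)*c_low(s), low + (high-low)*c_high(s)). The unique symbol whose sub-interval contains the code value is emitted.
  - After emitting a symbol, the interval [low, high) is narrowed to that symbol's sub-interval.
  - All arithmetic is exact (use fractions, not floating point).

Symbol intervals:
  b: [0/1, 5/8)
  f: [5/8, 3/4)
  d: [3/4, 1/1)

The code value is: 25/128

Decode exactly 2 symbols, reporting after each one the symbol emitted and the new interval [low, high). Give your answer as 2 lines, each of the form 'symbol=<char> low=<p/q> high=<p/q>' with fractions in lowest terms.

Answer: symbol=b low=0/1 high=5/8
symbol=b low=0/1 high=25/64

Derivation:
Step 1: interval [0/1, 1/1), width = 1/1 - 0/1 = 1/1
  'b': [0/1 + 1/1*0/1, 0/1 + 1/1*5/8) = [0/1, 5/8) <- contains code 25/128
  'f': [0/1 + 1/1*5/8, 0/1 + 1/1*3/4) = [5/8, 3/4)
  'd': [0/1 + 1/1*3/4, 0/1 + 1/1*1/1) = [3/4, 1/1)
  emit 'b', narrow to [0/1, 5/8)
Step 2: interval [0/1, 5/8), width = 5/8 - 0/1 = 5/8
  'b': [0/1 + 5/8*0/1, 0/1 + 5/8*5/8) = [0/1, 25/64) <- contains code 25/128
  'f': [0/1 + 5/8*5/8, 0/1 + 5/8*3/4) = [25/64, 15/32)
  'd': [0/1 + 5/8*3/4, 0/1 + 5/8*1/1) = [15/32, 5/8)
  emit 'b', narrow to [0/1, 25/64)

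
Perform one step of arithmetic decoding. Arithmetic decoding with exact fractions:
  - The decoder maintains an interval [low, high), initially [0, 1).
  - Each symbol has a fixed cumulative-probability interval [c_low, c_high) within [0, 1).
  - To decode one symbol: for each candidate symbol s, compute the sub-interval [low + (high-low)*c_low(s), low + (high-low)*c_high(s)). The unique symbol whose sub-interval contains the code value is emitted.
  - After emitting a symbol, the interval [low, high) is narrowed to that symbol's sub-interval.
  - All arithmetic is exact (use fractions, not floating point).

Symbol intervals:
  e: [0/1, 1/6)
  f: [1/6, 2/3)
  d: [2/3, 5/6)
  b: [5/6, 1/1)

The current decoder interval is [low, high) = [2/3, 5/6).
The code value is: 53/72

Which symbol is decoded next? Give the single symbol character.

Answer: f

Derivation:
Interval width = high − low = 5/6 − 2/3 = 1/6
Scaled code = (code − low) / width = (53/72 − 2/3) / 1/6 = 5/12
  e: [0/1, 1/6) 
  f: [1/6, 2/3) ← scaled code falls here ✓
  d: [2/3, 5/6) 
  b: [5/6, 1/1) 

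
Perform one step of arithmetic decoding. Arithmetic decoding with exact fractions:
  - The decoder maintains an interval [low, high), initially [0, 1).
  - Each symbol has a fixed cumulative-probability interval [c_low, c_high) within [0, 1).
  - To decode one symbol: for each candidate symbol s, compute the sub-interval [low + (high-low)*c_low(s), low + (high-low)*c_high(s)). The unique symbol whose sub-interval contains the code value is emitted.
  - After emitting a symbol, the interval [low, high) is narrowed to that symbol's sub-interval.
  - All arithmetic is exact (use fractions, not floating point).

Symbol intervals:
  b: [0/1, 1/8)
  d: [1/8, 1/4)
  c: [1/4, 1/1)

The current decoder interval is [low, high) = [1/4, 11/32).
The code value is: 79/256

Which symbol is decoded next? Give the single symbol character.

Answer: c

Derivation:
Interval width = high − low = 11/32 − 1/4 = 3/32
Scaled code = (code − low) / width = (79/256 − 1/4) / 3/32 = 5/8
  b: [0/1, 1/8) 
  d: [1/8, 1/4) 
  c: [1/4, 1/1) ← scaled code falls here ✓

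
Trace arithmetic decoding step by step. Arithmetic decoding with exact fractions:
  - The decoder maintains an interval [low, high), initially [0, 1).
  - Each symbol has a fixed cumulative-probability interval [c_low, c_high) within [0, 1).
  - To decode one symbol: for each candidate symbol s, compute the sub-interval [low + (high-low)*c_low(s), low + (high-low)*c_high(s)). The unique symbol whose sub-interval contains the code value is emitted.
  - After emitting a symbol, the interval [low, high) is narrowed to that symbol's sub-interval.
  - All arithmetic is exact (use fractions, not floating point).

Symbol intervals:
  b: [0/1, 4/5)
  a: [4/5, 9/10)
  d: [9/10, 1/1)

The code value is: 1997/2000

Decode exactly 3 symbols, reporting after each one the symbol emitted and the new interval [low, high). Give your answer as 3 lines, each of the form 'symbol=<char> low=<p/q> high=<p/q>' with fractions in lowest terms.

Step 1: interval [0/1, 1/1), width = 1/1 - 0/1 = 1/1
  'b': [0/1 + 1/1*0/1, 0/1 + 1/1*4/5) = [0/1, 4/5)
  'a': [0/1 + 1/1*4/5, 0/1 + 1/1*9/10) = [4/5, 9/10)
  'd': [0/1 + 1/1*9/10, 0/1 + 1/1*1/1) = [9/10, 1/1) <- contains code 1997/2000
  emit 'd', narrow to [9/10, 1/1)
Step 2: interval [9/10, 1/1), width = 1/1 - 9/10 = 1/10
  'b': [9/10 + 1/10*0/1, 9/10 + 1/10*4/5) = [9/10, 49/50)
  'a': [9/10 + 1/10*4/5, 9/10 + 1/10*9/10) = [49/50, 99/100)
  'd': [9/10 + 1/10*9/10, 9/10 + 1/10*1/1) = [99/100, 1/1) <- contains code 1997/2000
  emit 'd', narrow to [99/100, 1/1)
Step 3: interval [99/100, 1/1), width = 1/1 - 99/100 = 1/100
  'b': [99/100 + 1/100*0/1, 99/100 + 1/100*4/5) = [99/100, 499/500)
  'a': [99/100 + 1/100*4/5, 99/100 + 1/100*9/10) = [499/500, 999/1000) <- contains code 1997/2000
  'd': [99/100 + 1/100*9/10, 99/100 + 1/100*1/1) = [999/1000, 1/1)
  emit 'a', narrow to [499/500, 999/1000)

Answer: symbol=d low=9/10 high=1/1
symbol=d low=99/100 high=1/1
symbol=a low=499/500 high=999/1000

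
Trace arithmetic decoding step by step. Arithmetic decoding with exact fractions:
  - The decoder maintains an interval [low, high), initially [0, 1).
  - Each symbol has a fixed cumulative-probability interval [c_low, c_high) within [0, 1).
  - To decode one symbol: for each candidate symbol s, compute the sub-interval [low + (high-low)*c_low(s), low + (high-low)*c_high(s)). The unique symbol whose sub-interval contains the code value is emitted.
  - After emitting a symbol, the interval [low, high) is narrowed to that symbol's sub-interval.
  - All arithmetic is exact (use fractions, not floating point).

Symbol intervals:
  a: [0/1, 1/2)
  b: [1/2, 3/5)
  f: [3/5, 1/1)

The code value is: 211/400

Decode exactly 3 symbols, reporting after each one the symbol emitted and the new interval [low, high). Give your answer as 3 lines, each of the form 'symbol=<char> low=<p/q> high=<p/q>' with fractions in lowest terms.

Step 1: interval [0/1, 1/1), width = 1/1 - 0/1 = 1/1
  'a': [0/1 + 1/1*0/1, 0/1 + 1/1*1/2) = [0/1, 1/2)
  'b': [0/1 + 1/1*1/2, 0/1 + 1/1*3/5) = [1/2, 3/5) <- contains code 211/400
  'f': [0/1 + 1/1*3/5, 0/1 + 1/1*1/1) = [3/5, 1/1)
  emit 'b', narrow to [1/2, 3/5)
Step 2: interval [1/2, 3/5), width = 3/5 - 1/2 = 1/10
  'a': [1/2 + 1/10*0/1, 1/2 + 1/10*1/2) = [1/2, 11/20) <- contains code 211/400
  'b': [1/2 + 1/10*1/2, 1/2 + 1/10*3/5) = [11/20, 14/25)
  'f': [1/2 + 1/10*3/5, 1/2 + 1/10*1/1) = [14/25, 3/5)
  emit 'a', narrow to [1/2, 11/20)
Step 3: interval [1/2, 11/20), width = 11/20 - 1/2 = 1/20
  'a': [1/2 + 1/20*0/1, 1/2 + 1/20*1/2) = [1/2, 21/40)
  'b': [1/2 + 1/20*1/2, 1/2 + 1/20*3/5) = [21/40, 53/100) <- contains code 211/400
  'f': [1/2 + 1/20*3/5, 1/2 + 1/20*1/1) = [53/100, 11/20)
  emit 'b', narrow to [21/40, 53/100)

Answer: symbol=b low=1/2 high=3/5
symbol=a low=1/2 high=11/20
symbol=b low=21/40 high=53/100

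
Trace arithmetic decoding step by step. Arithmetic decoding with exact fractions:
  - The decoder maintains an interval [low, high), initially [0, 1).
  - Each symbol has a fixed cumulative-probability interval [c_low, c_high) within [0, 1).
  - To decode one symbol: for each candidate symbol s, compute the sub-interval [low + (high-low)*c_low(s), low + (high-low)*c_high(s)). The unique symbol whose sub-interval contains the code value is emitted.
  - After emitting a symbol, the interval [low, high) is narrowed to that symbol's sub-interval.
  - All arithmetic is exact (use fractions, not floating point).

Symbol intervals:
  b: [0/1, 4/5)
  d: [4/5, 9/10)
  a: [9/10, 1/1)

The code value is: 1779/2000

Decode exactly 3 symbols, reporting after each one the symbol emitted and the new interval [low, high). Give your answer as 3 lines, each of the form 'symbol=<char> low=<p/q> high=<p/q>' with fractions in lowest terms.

Answer: symbol=d low=4/5 high=9/10
symbol=d low=22/25 high=89/100
symbol=a low=889/1000 high=89/100

Derivation:
Step 1: interval [0/1, 1/1), width = 1/1 - 0/1 = 1/1
  'b': [0/1 + 1/1*0/1, 0/1 + 1/1*4/5) = [0/1, 4/5)
  'd': [0/1 + 1/1*4/5, 0/1 + 1/1*9/10) = [4/5, 9/10) <- contains code 1779/2000
  'a': [0/1 + 1/1*9/10, 0/1 + 1/1*1/1) = [9/10, 1/1)
  emit 'd', narrow to [4/5, 9/10)
Step 2: interval [4/5, 9/10), width = 9/10 - 4/5 = 1/10
  'b': [4/5 + 1/10*0/1, 4/5 + 1/10*4/5) = [4/5, 22/25)
  'd': [4/5 + 1/10*4/5, 4/5 + 1/10*9/10) = [22/25, 89/100) <- contains code 1779/2000
  'a': [4/5 + 1/10*9/10, 4/5 + 1/10*1/1) = [89/100, 9/10)
  emit 'd', narrow to [22/25, 89/100)
Step 3: interval [22/25, 89/100), width = 89/100 - 22/25 = 1/100
  'b': [22/25 + 1/100*0/1, 22/25 + 1/100*4/5) = [22/25, 111/125)
  'd': [22/25 + 1/100*4/5, 22/25 + 1/100*9/10) = [111/125, 889/1000)
  'a': [22/25 + 1/100*9/10, 22/25 + 1/100*1/1) = [889/1000, 89/100) <- contains code 1779/2000
  emit 'a', narrow to [889/1000, 89/100)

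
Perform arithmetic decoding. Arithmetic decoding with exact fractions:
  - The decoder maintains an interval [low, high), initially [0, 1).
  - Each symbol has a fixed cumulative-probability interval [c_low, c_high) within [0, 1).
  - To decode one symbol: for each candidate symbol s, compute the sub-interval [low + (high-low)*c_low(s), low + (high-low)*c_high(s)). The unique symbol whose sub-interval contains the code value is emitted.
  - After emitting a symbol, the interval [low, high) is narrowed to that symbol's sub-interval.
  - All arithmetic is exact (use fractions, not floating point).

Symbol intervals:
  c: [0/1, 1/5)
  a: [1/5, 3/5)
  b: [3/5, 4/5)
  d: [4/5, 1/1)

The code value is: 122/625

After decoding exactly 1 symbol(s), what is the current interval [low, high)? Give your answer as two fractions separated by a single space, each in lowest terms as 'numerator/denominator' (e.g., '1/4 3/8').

Step 1: interval [0/1, 1/1), width = 1/1 - 0/1 = 1/1
  'c': [0/1 + 1/1*0/1, 0/1 + 1/1*1/5) = [0/1, 1/5) <- contains code 122/625
  'a': [0/1 + 1/1*1/5, 0/1 + 1/1*3/5) = [1/5, 3/5)
  'b': [0/1 + 1/1*3/5, 0/1 + 1/1*4/5) = [3/5, 4/5)
  'd': [0/1 + 1/1*4/5, 0/1 + 1/1*1/1) = [4/5, 1/1)
  emit 'c', narrow to [0/1, 1/5)

Answer: 0/1 1/5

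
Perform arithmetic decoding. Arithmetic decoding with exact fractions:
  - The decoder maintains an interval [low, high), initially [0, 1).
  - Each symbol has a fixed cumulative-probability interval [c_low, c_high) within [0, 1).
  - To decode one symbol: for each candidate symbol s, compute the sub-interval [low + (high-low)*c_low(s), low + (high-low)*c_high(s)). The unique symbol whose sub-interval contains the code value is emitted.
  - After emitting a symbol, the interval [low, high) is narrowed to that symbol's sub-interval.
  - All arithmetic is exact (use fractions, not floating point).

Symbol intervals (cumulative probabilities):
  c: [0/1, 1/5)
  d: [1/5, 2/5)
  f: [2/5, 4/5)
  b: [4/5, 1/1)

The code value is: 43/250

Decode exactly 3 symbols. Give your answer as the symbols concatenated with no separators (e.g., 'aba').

Step 1: interval [0/1, 1/1), width = 1/1 - 0/1 = 1/1
  'c': [0/1 + 1/1*0/1, 0/1 + 1/1*1/5) = [0/1, 1/5) <- contains code 43/250
  'd': [0/1 + 1/1*1/5, 0/1 + 1/1*2/5) = [1/5, 2/5)
  'f': [0/1 + 1/1*2/5, 0/1 + 1/1*4/5) = [2/5, 4/5)
  'b': [0/1 + 1/1*4/5, 0/1 + 1/1*1/1) = [4/5, 1/1)
  emit 'c', narrow to [0/1, 1/5)
Step 2: interval [0/1, 1/5), width = 1/5 - 0/1 = 1/5
  'c': [0/1 + 1/5*0/1, 0/1 + 1/5*1/5) = [0/1, 1/25)
  'd': [0/1 + 1/5*1/5, 0/1 + 1/5*2/5) = [1/25, 2/25)
  'f': [0/1 + 1/5*2/5, 0/1 + 1/5*4/5) = [2/25, 4/25)
  'b': [0/1 + 1/5*4/5, 0/1 + 1/5*1/1) = [4/25, 1/5) <- contains code 43/250
  emit 'b', narrow to [4/25, 1/5)
Step 3: interval [4/25, 1/5), width = 1/5 - 4/25 = 1/25
  'c': [4/25 + 1/25*0/1, 4/25 + 1/25*1/5) = [4/25, 21/125)
  'd': [4/25 + 1/25*1/5, 4/25 + 1/25*2/5) = [21/125, 22/125) <- contains code 43/250
  'f': [4/25 + 1/25*2/5, 4/25 + 1/25*4/5) = [22/125, 24/125)
  'b': [4/25 + 1/25*4/5, 4/25 + 1/25*1/1) = [24/125, 1/5)
  emit 'd', narrow to [21/125, 22/125)

Answer: cbd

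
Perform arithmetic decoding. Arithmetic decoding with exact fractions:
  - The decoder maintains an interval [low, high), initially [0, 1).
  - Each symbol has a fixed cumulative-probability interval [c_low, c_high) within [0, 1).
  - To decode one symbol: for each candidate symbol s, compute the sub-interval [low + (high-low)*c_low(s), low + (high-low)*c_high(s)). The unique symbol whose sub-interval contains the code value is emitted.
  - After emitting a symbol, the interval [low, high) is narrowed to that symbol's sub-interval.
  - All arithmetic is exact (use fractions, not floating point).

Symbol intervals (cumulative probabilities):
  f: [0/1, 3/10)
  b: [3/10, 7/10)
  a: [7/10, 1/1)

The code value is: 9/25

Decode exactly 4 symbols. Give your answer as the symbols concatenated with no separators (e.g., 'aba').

Step 1: interval [0/1, 1/1), width = 1/1 - 0/1 = 1/1
  'f': [0/1 + 1/1*0/1, 0/1 + 1/1*3/10) = [0/1, 3/10)
  'b': [0/1 + 1/1*3/10, 0/1 + 1/1*7/10) = [3/10, 7/10) <- contains code 9/25
  'a': [0/1 + 1/1*7/10, 0/1 + 1/1*1/1) = [7/10, 1/1)
  emit 'b', narrow to [3/10, 7/10)
Step 2: interval [3/10, 7/10), width = 7/10 - 3/10 = 2/5
  'f': [3/10 + 2/5*0/1, 3/10 + 2/5*3/10) = [3/10, 21/50) <- contains code 9/25
  'b': [3/10 + 2/5*3/10, 3/10 + 2/5*7/10) = [21/50, 29/50)
  'a': [3/10 + 2/5*7/10, 3/10 + 2/5*1/1) = [29/50, 7/10)
  emit 'f', narrow to [3/10, 21/50)
Step 3: interval [3/10, 21/50), width = 21/50 - 3/10 = 3/25
  'f': [3/10 + 3/25*0/1, 3/10 + 3/25*3/10) = [3/10, 42/125)
  'b': [3/10 + 3/25*3/10, 3/10 + 3/25*7/10) = [42/125, 48/125) <- contains code 9/25
  'a': [3/10 + 3/25*7/10, 3/10 + 3/25*1/1) = [48/125, 21/50)
  emit 'b', narrow to [42/125, 48/125)
Step 4: interval [42/125, 48/125), width = 48/125 - 42/125 = 6/125
  'f': [42/125 + 6/125*0/1, 42/125 + 6/125*3/10) = [42/125, 219/625)
  'b': [42/125 + 6/125*3/10, 42/125 + 6/125*7/10) = [219/625, 231/625) <- contains code 9/25
  'a': [42/125 + 6/125*7/10, 42/125 + 6/125*1/1) = [231/625, 48/125)
  emit 'b', narrow to [219/625, 231/625)

Answer: bfbb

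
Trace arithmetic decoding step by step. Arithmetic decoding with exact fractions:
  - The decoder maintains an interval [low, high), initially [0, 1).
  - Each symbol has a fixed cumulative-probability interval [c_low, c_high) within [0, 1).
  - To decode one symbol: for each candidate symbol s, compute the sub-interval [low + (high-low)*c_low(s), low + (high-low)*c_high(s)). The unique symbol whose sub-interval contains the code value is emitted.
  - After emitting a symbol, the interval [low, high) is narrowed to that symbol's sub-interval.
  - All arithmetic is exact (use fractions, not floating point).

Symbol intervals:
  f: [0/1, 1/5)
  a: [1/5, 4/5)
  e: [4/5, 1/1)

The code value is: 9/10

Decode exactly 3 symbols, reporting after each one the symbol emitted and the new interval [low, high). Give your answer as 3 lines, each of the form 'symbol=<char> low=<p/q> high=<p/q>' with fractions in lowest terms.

Answer: symbol=e low=4/5 high=1/1
symbol=a low=21/25 high=24/25
symbol=a low=108/125 high=117/125

Derivation:
Step 1: interval [0/1, 1/1), width = 1/1 - 0/1 = 1/1
  'f': [0/1 + 1/1*0/1, 0/1 + 1/1*1/5) = [0/1, 1/5)
  'a': [0/1 + 1/1*1/5, 0/1 + 1/1*4/5) = [1/5, 4/5)
  'e': [0/1 + 1/1*4/5, 0/1 + 1/1*1/1) = [4/5, 1/1) <- contains code 9/10
  emit 'e', narrow to [4/5, 1/1)
Step 2: interval [4/5, 1/1), width = 1/1 - 4/5 = 1/5
  'f': [4/5 + 1/5*0/1, 4/5 + 1/5*1/5) = [4/5, 21/25)
  'a': [4/5 + 1/5*1/5, 4/5 + 1/5*4/5) = [21/25, 24/25) <- contains code 9/10
  'e': [4/5 + 1/5*4/5, 4/5 + 1/5*1/1) = [24/25, 1/1)
  emit 'a', narrow to [21/25, 24/25)
Step 3: interval [21/25, 24/25), width = 24/25 - 21/25 = 3/25
  'f': [21/25 + 3/25*0/1, 21/25 + 3/25*1/5) = [21/25, 108/125)
  'a': [21/25 + 3/25*1/5, 21/25 + 3/25*4/5) = [108/125, 117/125) <- contains code 9/10
  'e': [21/25 + 3/25*4/5, 21/25 + 3/25*1/1) = [117/125, 24/25)
  emit 'a', narrow to [108/125, 117/125)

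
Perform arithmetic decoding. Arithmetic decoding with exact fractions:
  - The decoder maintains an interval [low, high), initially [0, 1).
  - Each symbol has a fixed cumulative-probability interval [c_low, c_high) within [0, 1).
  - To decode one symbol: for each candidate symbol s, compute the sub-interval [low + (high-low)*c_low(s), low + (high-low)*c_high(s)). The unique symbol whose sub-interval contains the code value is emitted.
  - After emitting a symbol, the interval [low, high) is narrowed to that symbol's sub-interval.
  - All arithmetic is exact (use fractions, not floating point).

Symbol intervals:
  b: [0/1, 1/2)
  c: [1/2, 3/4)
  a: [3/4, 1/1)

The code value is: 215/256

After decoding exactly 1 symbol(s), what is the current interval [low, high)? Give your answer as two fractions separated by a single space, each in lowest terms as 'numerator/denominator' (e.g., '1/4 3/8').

Answer: 3/4 1/1

Derivation:
Step 1: interval [0/1, 1/1), width = 1/1 - 0/1 = 1/1
  'b': [0/1 + 1/1*0/1, 0/1 + 1/1*1/2) = [0/1, 1/2)
  'c': [0/1 + 1/1*1/2, 0/1 + 1/1*3/4) = [1/2, 3/4)
  'a': [0/1 + 1/1*3/4, 0/1 + 1/1*1/1) = [3/4, 1/1) <- contains code 215/256
  emit 'a', narrow to [3/4, 1/1)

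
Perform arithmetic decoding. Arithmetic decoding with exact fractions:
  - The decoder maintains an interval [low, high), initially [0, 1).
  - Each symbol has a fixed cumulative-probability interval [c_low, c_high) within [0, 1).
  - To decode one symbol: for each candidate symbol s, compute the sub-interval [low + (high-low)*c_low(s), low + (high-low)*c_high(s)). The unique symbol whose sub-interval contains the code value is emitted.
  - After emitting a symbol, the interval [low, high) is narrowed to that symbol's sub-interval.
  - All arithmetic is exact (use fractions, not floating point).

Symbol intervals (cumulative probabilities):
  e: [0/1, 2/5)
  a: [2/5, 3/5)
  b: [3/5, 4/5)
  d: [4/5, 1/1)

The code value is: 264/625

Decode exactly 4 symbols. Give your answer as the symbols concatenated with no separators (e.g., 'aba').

Step 1: interval [0/1, 1/1), width = 1/1 - 0/1 = 1/1
  'e': [0/1 + 1/1*0/1, 0/1 + 1/1*2/5) = [0/1, 2/5)
  'a': [0/1 + 1/1*2/5, 0/1 + 1/1*3/5) = [2/5, 3/5) <- contains code 264/625
  'b': [0/1 + 1/1*3/5, 0/1 + 1/1*4/5) = [3/5, 4/5)
  'd': [0/1 + 1/1*4/5, 0/1 + 1/1*1/1) = [4/5, 1/1)
  emit 'a', narrow to [2/5, 3/5)
Step 2: interval [2/5, 3/5), width = 3/5 - 2/5 = 1/5
  'e': [2/5 + 1/5*0/1, 2/5 + 1/5*2/5) = [2/5, 12/25) <- contains code 264/625
  'a': [2/5 + 1/5*2/5, 2/5 + 1/5*3/5) = [12/25, 13/25)
  'b': [2/5 + 1/5*3/5, 2/5 + 1/5*4/5) = [13/25, 14/25)
  'd': [2/5 + 1/5*4/5, 2/5 + 1/5*1/1) = [14/25, 3/5)
  emit 'e', narrow to [2/5, 12/25)
Step 3: interval [2/5, 12/25), width = 12/25 - 2/5 = 2/25
  'e': [2/5 + 2/25*0/1, 2/5 + 2/25*2/5) = [2/5, 54/125) <- contains code 264/625
  'a': [2/5 + 2/25*2/5, 2/5 + 2/25*3/5) = [54/125, 56/125)
  'b': [2/5 + 2/25*3/5, 2/5 + 2/25*4/5) = [56/125, 58/125)
  'd': [2/5 + 2/25*4/5, 2/5 + 2/25*1/1) = [58/125, 12/25)
  emit 'e', narrow to [2/5, 54/125)
Step 4: interval [2/5, 54/125), width = 54/125 - 2/5 = 4/125
  'e': [2/5 + 4/125*0/1, 2/5 + 4/125*2/5) = [2/5, 258/625)
  'a': [2/5 + 4/125*2/5, 2/5 + 4/125*3/5) = [258/625, 262/625)
  'b': [2/5 + 4/125*3/5, 2/5 + 4/125*4/5) = [262/625, 266/625) <- contains code 264/625
  'd': [2/5 + 4/125*4/5, 2/5 + 4/125*1/1) = [266/625, 54/125)
  emit 'b', narrow to [262/625, 266/625)

Answer: aeeb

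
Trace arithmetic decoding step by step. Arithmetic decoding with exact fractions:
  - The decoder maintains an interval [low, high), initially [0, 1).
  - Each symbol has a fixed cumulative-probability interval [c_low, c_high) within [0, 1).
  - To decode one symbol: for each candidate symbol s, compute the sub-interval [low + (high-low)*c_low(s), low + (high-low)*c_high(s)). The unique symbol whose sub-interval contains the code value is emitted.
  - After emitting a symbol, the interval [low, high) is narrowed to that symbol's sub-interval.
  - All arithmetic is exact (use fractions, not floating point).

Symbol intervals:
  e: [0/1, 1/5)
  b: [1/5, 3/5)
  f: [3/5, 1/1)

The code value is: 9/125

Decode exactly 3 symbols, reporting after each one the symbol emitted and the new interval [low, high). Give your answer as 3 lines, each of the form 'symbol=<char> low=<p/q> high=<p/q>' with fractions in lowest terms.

Answer: symbol=e low=0/1 high=1/5
symbol=b low=1/25 high=3/25
symbol=b low=7/125 high=11/125

Derivation:
Step 1: interval [0/1, 1/1), width = 1/1 - 0/1 = 1/1
  'e': [0/1 + 1/1*0/1, 0/1 + 1/1*1/5) = [0/1, 1/5) <- contains code 9/125
  'b': [0/1 + 1/1*1/5, 0/1 + 1/1*3/5) = [1/5, 3/5)
  'f': [0/1 + 1/1*3/5, 0/1 + 1/1*1/1) = [3/5, 1/1)
  emit 'e', narrow to [0/1, 1/5)
Step 2: interval [0/1, 1/5), width = 1/5 - 0/1 = 1/5
  'e': [0/1 + 1/5*0/1, 0/1 + 1/5*1/5) = [0/1, 1/25)
  'b': [0/1 + 1/5*1/5, 0/1 + 1/5*3/5) = [1/25, 3/25) <- contains code 9/125
  'f': [0/1 + 1/5*3/5, 0/1 + 1/5*1/1) = [3/25, 1/5)
  emit 'b', narrow to [1/25, 3/25)
Step 3: interval [1/25, 3/25), width = 3/25 - 1/25 = 2/25
  'e': [1/25 + 2/25*0/1, 1/25 + 2/25*1/5) = [1/25, 7/125)
  'b': [1/25 + 2/25*1/5, 1/25 + 2/25*3/5) = [7/125, 11/125) <- contains code 9/125
  'f': [1/25 + 2/25*3/5, 1/25 + 2/25*1/1) = [11/125, 3/25)
  emit 'b', narrow to [7/125, 11/125)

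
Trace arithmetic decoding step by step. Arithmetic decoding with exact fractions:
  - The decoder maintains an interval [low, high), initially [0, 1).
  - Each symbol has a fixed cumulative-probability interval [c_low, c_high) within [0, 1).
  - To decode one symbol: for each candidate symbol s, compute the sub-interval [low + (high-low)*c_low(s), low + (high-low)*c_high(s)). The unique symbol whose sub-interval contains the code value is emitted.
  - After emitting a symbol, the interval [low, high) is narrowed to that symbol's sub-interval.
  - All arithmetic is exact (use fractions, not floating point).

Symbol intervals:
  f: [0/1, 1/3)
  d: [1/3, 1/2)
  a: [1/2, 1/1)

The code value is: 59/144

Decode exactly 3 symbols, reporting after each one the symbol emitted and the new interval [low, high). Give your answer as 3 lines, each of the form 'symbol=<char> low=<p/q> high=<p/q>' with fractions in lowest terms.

Answer: symbol=d low=1/3 high=1/2
symbol=d low=7/18 high=5/12
symbol=a low=29/72 high=5/12

Derivation:
Step 1: interval [0/1, 1/1), width = 1/1 - 0/1 = 1/1
  'f': [0/1 + 1/1*0/1, 0/1 + 1/1*1/3) = [0/1, 1/3)
  'd': [0/1 + 1/1*1/3, 0/1 + 1/1*1/2) = [1/3, 1/2) <- contains code 59/144
  'a': [0/1 + 1/1*1/2, 0/1 + 1/1*1/1) = [1/2, 1/1)
  emit 'd', narrow to [1/3, 1/2)
Step 2: interval [1/3, 1/2), width = 1/2 - 1/3 = 1/6
  'f': [1/3 + 1/6*0/1, 1/3 + 1/6*1/3) = [1/3, 7/18)
  'd': [1/3 + 1/6*1/3, 1/3 + 1/6*1/2) = [7/18, 5/12) <- contains code 59/144
  'a': [1/3 + 1/6*1/2, 1/3 + 1/6*1/1) = [5/12, 1/2)
  emit 'd', narrow to [7/18, 5/12)
Step 3: interval [7/18, 5/12), width = 5/12 - 7/18 = 1/36
  'f': [7/18 + 1/36*0/1, 7/18 + 1/36*1/3) = [7/18, 43/108)
  'd': [7/18 + 1/36*1/3, 7/18 + 1/36*1/2) = [43/108, 29/72)
  'a': [7/18 + 1/36*1/2, 7/18 + 1/36*1/1) = [29/72, 5/12) <- contains code 59/144
  emit 'a', narrow to [29/72, 5/12)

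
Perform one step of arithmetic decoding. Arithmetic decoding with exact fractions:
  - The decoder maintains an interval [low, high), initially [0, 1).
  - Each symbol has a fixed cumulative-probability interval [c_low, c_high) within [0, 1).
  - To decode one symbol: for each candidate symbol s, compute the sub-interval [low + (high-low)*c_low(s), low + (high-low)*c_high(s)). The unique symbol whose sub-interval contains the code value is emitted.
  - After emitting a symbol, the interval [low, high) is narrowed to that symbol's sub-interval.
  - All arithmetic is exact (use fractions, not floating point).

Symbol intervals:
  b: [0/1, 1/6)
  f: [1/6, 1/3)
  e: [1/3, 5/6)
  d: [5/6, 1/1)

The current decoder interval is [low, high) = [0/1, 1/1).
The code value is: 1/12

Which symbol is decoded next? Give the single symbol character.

Answer: b

Derivation:
Interval width = high − low = 1/1 − 0/1 = 1/1
Scaled code = (code − low) / width = (1/12 − 0/1) / 1/1 = 1/12
  b: [0/1, 1/6) ← scaled code falls here ✓
  f: [1/6, 1/3) 
  e: [1/3, 5/6) 
  d: [5/6, 1/1) 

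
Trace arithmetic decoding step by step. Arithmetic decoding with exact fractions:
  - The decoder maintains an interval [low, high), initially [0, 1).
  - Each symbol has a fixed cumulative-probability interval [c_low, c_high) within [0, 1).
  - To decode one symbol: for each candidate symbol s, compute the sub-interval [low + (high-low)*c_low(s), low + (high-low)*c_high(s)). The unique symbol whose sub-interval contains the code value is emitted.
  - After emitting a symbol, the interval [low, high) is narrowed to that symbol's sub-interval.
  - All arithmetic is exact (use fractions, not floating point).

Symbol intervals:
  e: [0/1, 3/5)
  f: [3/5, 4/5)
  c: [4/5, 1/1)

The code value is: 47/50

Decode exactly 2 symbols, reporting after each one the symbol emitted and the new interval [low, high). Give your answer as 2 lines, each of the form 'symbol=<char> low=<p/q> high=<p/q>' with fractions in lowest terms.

Step 1: interval [0/1, 1/1), width = 1/1 - 0/1 = 1/1
  'e': [0/1 + 1/1*0/1, 0/1 + 1/1*3/5) = [0/1, 3/5)
  'f': [0/1 + 1/1*3/5, 0/1 + 1/1*4/5) = [3/5, 4/5)
  'c': [0/1 + 1/1*4/5, 0/1 + 1/1*1/1) = [4/5, 1/1) <- contains code 47/50
  emit 'c', narrow to [4/5, 1/1)
Step 2: interval [4/5, 1/1), width = 1/1 - 4/5 = 1/5
  'e': [4/5 + 1/5*0/1, 4/5 + 1/5*3/5) = [4/5, 23/25)
  'f': [4/5 + 1/5*3/5, 4/5 + 1/5*4/5) = [23/25, 24/25) <- contains code 47/50
  'c': [4/5 + 1/5*4/5, 4/5 + 1/5*1/1) = [24/25, 1/1)
  emit 'f', narrow to [23/25, 24/25)

Answer: symbol=c low=4/5 high=1/1
symbol=f low=23/25 high=24/25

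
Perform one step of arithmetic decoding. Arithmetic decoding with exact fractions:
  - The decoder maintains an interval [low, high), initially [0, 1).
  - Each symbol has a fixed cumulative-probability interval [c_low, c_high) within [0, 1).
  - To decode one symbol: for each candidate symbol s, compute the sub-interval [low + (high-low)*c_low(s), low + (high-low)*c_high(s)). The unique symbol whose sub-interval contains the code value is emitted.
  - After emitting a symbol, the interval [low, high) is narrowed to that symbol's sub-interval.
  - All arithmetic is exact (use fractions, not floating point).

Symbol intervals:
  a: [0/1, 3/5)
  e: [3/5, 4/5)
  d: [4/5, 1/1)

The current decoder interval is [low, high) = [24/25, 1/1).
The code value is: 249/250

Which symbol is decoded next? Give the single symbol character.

Answer: d

Derivation:
Interval width = high − low = 1/1 − 24/25 = 1/25
Scaled code = (code − low) / width = (249/250 − 24/25) / 1/25 = 9/10
  a: [0/1, 3/5) 
  e: [3/5, 4/5) 
  d: [4/5, 1/1) ← scaled code falls here ✓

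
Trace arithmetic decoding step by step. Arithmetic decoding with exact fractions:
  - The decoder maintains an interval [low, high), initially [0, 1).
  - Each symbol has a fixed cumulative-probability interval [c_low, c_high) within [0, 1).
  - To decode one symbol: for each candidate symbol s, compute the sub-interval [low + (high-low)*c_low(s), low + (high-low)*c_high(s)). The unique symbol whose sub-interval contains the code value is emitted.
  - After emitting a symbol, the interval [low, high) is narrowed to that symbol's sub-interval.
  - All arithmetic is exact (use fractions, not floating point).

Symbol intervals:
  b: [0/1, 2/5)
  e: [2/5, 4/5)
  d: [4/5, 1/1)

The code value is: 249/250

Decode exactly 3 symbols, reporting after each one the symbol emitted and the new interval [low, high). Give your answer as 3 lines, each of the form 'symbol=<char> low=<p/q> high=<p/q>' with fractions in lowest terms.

Step 1: interval [0/1, 1/1), width = 1/1 - 0/1 = 1/1
  'b': [0/1 + 1/1*0/1, 0/1 + 1/1*2/5) = [0/1, 2/5)
  'e': [0/1 + 1/1*2/5, 0/1 + 1/1*4/5) = [2/5, 4/5)
  'd': [0/1 + 1/1*4/5, 0/1 + 1/1*1/1) = [4/5, 1/1) <- contains code 249/250
  emit 'd', narrow to [4/5, 1/1)
Step 2: interval [4/5, 1/1), width = 1/1 - 4/5 = 1/5
  'b': [4/5 + 1/5*0/1, 4/5 + 1/5*2/5) = [4/5, 22/25)
  'e': [4/5 + 1/5*2/5, 4/5 + 1/5*4/5) = [22/25, 24/25)
  'd': [4/5 + 1/5*4/5, 4/5 + 1/5*1/1) = [24/25, 1/1) <- contains code 249/250
  emit 'd', narrow to [24/25, 1/1)
Step 3: interval [24/25, 1/1), width = 1/1 - 24/25 = 1/25
  'b': [24/25 + 1/25*0/1, 24/25 + 1/25*2/5) = [24/25, 122/125)
  'e': [24/25 + 1/25*2/5, 24/25 + 1/25*4/5) = [122/125, 124/125)
  'd': [24/25 + 1/25*4/5, 24/25 + 1/25*1/1) = [124/125, 1/1) <- contains code 249/250
  emit 'd', narrow to [124/125, 1/1)

Answer: symbol=d low=4/5 high=1/1
symbol=d low=24/25 high=1/1
symbol=d low=124/125 high=1/1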